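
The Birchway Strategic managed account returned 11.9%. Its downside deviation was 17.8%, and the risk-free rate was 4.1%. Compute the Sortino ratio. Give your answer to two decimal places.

0.44

Sortino = (Rp − Rf) / σd = (11.9% − 4.1%) / 17.8% = 7.80% / 17.8% = 0.4382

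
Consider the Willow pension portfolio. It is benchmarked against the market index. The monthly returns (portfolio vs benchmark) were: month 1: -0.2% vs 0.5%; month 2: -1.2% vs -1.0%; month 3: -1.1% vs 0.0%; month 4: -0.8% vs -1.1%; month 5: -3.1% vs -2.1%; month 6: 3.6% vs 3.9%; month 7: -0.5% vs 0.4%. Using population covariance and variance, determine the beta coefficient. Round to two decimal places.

1.02

r̄p = -0.4714%,  r̄m = 0.0857%
Cov = Σ(rp − r̄p)(rm − r̄m) / 7 = 3.2304
Var(rm) = Σ(rm − r̄m)² / 7 = 3.1698
β = Cov / Var = 3.2304 / 3.1698 = 1.0191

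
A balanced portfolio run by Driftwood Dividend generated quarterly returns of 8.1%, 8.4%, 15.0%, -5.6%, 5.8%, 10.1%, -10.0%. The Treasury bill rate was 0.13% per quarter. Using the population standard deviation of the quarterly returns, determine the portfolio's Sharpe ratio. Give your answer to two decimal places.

r̄ = (8.1 + 8.4 + 15 − 5.6 + 5.8 + 10.1 − 10) / 7 = 4.5429%
Population σ = √[Σ(r − r̄)² / 7] = √[483.7171 / 7] = √69.1024 = 8.3128%
Sharpe = (r̄ − rf) / σ = (4.5429 − 0.13) / 8.3128 = 4.4129 / 8.3128 = 0.5309

0.53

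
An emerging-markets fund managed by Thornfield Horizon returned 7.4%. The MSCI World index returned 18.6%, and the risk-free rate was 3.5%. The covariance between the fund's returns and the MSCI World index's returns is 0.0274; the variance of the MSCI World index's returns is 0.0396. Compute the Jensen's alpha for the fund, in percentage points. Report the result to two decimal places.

-6.55

β = Cov / Var = 0.0274 / 0.0396 = 0.6919
E[R] = Rf + β(Rm − Rf) = 3.5% + 0.6919 × (18.6% − 3.5%) = 13.9477%
α = Rp − E[R] = 7.4% − 13.9477% = -6.5477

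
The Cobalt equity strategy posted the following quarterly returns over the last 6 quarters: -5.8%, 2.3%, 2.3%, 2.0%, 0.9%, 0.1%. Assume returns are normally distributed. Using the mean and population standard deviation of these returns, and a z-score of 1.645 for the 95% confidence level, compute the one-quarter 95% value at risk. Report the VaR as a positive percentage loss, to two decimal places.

4.38

r̄ = (-5.8 + 2.3 + 2.3 + 2 + 0.9 + 0.1) / 6 = 1.80 / 6 = 0.3000%
Σ(r − r̄)² = 48.5000; population σ = √(48.5000/6) = 2.8431%
VaR = −(r̄ − z·σ) = −(0.3000 − 1.645 × 2.8431) = −(-4.3769) = 4.3769%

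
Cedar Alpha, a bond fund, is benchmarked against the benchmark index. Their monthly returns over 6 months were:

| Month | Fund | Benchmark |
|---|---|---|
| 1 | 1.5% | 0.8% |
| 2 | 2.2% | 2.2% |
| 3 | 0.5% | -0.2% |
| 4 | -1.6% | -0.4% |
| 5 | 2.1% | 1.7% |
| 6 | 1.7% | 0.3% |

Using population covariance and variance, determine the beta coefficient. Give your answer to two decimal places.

r̄p = 1.0667%,  r̄m = 0.7333%
Cov = Σ(rp − r̄p)(rm − r̄m) / 6 = 0.9944
Var(rm) = Σ(rm − r̄m)² / 6 = 0.9056
β = Cov / Var = 0.9944 / 0.9056 = 1.0981

1.10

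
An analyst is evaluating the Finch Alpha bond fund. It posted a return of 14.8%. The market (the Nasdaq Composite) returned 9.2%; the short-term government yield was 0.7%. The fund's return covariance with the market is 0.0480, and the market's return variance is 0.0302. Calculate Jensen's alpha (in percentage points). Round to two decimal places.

β = Cov / Var = 0.0480 / 0.0302 = 1.5894
E[R] = Rf + β(Rm − Rf) = 0.7% + 1.5894 × (9.2% − 0.7%) = 14.2099%
α = Rp − E[R] = 14.8% − 14.2099% = 0.5901

0.59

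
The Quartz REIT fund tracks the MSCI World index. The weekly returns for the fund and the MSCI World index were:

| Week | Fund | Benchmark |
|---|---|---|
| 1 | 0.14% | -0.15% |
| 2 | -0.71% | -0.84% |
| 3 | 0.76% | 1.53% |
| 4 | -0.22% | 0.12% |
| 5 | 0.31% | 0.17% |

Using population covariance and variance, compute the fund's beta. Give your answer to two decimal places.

r̄p = 0.0560%,  r̄m = 0.1660%
Cov = Σ(rp − r̄p)(rm − r̄m) / 5 = 0.3436
Var(rm) = Σ(rm − r̄m)² / 5 = 0.5949
β = Cov / Var = 0.3436 / 0.5949 = 0.5776

0.58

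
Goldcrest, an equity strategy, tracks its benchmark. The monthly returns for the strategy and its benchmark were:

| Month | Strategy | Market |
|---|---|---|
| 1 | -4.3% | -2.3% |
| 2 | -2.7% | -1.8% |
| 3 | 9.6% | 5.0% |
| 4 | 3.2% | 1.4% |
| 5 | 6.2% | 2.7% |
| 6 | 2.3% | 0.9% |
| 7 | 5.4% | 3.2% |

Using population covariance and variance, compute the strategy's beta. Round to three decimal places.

1.850

r̄p = 2.8143%,  r̄m = 1.3000%
Cov = Σ(rp − r̄p)(rm − r̄m) / 7 = 11.1014
Var(rm) = Σ(rm − r̄m)² / 7 = 6.0000
β = Cov / Var = 11.1014 / 6.0000 = 1.8502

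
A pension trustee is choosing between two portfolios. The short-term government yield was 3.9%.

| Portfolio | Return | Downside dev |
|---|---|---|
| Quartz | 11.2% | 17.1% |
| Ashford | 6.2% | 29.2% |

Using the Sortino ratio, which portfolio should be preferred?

Quartz: Sortino ratio = (11.2% − 3.9%) / 17.1% = 0.427
Ashford: Sortino ratio = (6.2% − 3.9%) / 29.2% = 0.079
Highest: Quartz (0.427).

Quartz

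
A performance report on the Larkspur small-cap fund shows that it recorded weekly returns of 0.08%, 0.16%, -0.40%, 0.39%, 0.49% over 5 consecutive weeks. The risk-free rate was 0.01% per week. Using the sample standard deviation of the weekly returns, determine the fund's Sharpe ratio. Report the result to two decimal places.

0.39

r̄ = (0.08 + 0.16 − 0.4 + 0.39 + 0.49) / 5 = 0.1440%
Σ(r − r̄)² = (0.08 − 0.1440)² + (0.16 − 0.1440)² + (-0.4 − 0.1440)² + … = 0.4805
σ = √[0.4805 / 4] = 0.3466%
Sharpe = (r̄ − rf) / σ = (0.1440 − 0.01) / 0.3466 = 0.1340 / 0.3466 = 0.3866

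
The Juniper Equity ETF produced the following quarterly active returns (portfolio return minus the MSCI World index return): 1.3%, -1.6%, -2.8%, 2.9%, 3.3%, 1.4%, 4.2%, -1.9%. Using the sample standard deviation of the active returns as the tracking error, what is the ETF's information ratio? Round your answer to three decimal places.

0.322

Mean return μ = 6.80 / 8 = 0.8500%
Σ(r − μ)² = (1.3 − 0.8500)² + (-1.6 − 0.8500)² + (-2.8 − 0.8500)² + … = 48.8200
sample σ = √(48.8200 / 7) = √6.9743 = 2.6409%
IR = μ / tracking error = 0.8500 / 2.6409 = 0.3219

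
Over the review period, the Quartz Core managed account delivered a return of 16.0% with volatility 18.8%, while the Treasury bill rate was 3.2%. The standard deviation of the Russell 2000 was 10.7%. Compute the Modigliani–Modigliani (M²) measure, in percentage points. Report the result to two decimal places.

10.49

Sharpe = (Rp − Rf) / σp = (16.0% − 3.2%) / 18.8% = 0.6809
M² = Rf + Sharpe × σm = 3.2% + 0.6809 × 10.7% = 10.4856%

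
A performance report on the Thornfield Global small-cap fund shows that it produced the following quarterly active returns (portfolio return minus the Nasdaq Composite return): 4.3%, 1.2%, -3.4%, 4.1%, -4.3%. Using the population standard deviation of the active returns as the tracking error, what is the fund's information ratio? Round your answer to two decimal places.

0.10

μ = (4.3 + 1.2 − 3.4 + 4.1 − 4.3) / 5 = 0.3800%
Σ(r − μ)² = 66.0680; population σ = √(66.0680/5) = 3.6351%
IR = μ / tracking error = 0.3800 / 3.6351 = 0.1045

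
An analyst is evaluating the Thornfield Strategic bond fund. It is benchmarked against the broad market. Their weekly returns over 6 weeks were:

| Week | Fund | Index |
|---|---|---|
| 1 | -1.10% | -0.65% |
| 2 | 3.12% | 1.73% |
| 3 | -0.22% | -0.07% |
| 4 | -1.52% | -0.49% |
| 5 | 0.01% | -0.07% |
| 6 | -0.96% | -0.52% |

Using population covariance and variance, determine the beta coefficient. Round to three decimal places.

r̄p = -0.1117%,  r̄m = -0.0117%
Cov = Σ(rp − r̄p)(rm − r̄m) / 6 = 1.2272
Var(rm) = Σ(rm − r̄m)² / 6 = 0.6558
β = Cov / Var = 1.2272 / 0.6558 = 1.8713

1.871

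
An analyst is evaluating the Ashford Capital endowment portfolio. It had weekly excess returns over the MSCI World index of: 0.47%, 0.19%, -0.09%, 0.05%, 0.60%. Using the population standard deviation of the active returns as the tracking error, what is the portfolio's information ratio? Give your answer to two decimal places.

r̄ = (0.47 + 0.19 − 0.09 + 0.05 + 0.6) / 5 = 1.220 / 5 = 0.2440%
Population std dev = √[0.3299 / 5] = 0.2569%
IR = r̄ / tracking error = 0.2440 / 0.2569 = 0.9498

0.95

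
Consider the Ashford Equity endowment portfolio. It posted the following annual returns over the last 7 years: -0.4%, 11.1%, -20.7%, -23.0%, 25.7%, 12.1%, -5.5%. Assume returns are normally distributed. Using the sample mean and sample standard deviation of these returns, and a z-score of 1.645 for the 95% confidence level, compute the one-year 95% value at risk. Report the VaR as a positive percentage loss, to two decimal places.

μ = (-0.4 + 11.1 − 20.7 − 23 + 25.7 + 12.1 − 5.5) / 7 = -0.1000%
Sample std dev = √[1917.9400 / 6] = 17.8789%
VaR = −(μ − z·σ) = −(-0.1000 − 1.645 × 17.8789) = −(-29.5108) = 29.5108%

29.51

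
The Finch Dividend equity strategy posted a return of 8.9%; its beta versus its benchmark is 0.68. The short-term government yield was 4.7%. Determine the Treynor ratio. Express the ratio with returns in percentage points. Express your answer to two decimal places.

Treynor = (Rp − Rf) / β = (8.9% − 4.7%) / 0.68 = 4.20 / 0.68 = 6.1765

6.18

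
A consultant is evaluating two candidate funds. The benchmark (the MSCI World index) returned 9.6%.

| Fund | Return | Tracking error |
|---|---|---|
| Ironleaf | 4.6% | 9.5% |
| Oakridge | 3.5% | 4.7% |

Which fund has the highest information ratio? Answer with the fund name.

Ironleaf: IR = (4.6% − 9.6%) / 9.5% = -0.526
Oakridge: IR = (3.5% − 9.6%) / 4.7% = -1.298
Highest: Ironleaf (-0.526).

Ironleaf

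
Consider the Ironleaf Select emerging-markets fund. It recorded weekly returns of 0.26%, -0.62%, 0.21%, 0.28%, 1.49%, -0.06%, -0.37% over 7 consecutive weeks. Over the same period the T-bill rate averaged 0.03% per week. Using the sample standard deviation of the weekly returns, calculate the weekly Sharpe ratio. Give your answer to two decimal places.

r̄ = (0.26 − 0.62 + 0.21 + 0.28 + 1.49 − 0.06 − 0.37) / 7 = 1.190 / 7 = 0.1700%
Sample σ = √[Σ(r − r̄)² / 6] = √[2.7328 / 6] = √0.4555 = 0.6749%
Sharpe = (r̄ − rf) / σ = (0.1700 − 0.03) / 0.6749 = 0.1400 / 0.6749 = 0.2074

0.21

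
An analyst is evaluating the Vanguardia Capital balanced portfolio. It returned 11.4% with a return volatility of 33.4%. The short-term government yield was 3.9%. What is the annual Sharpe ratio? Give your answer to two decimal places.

0.22

Sharpe = (Rp − Rf) / σp = (11.4% − 3.9%) / 33.4% = 7.50% / 33.4% = 0.2246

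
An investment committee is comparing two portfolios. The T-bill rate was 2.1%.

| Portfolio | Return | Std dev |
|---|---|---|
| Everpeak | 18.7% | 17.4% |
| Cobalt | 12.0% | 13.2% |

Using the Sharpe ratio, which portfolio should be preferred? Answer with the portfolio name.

Everpeak: Sharpe ratio = (18.7% − 2.1%) / 17.4% = 0.954
Cobalt: Sharpe ratio = (12.0% − 2.1%) / 13.2% = 0.750
Highest: Everpeak (0.954).

Everpeak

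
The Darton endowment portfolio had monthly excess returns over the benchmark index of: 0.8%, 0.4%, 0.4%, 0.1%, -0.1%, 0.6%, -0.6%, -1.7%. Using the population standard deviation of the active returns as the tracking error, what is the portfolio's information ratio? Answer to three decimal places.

-0.017

r̄ = (0.8 + 0.4 + 0.4 + 0.1 − 0.1 + 0.6 − 0.6 − 1.7) / 8 = -0.0125%
Population σ = √[Σ(r − r̄)² / 8] = √[4.5888 / 8] = √0.5736 = 0.7574%
IR = r̄ / tracking error = -0.0125 / 0.7574 = -0.0165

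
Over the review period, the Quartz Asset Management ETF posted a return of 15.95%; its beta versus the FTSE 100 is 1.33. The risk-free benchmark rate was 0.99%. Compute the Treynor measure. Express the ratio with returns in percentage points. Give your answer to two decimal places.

11.25

Treynor = (Rp − Rf) / β = (15.95% − 0.99%) / 1.33 = 14.96 / 1.33 = 11.2481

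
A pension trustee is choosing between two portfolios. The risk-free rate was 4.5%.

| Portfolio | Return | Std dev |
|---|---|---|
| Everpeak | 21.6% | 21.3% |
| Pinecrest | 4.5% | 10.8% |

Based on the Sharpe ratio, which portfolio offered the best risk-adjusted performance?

Everpeak

Everpeak: Sharpe ratio = (21.6% − 4.5%) / 21.3% = 0.803
Pinecrest: Sharpe ratio = (4.5% − 4.5%) / 10.8% = 0.000
Highest: Everpeak (0.803).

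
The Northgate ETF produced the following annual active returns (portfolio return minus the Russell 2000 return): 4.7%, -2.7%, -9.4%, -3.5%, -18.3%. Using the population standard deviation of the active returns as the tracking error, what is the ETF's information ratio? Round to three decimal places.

μ = (4.7 − 2.7 − 9.4 − 3.5 − 18.3) / 5 = -29.20 / 5 = -5.8400%
Σ(r − μ)² = (4.7 − (-5.8400))² + (-2.7 − (-5.8400))² + (-9.4 − (-5.8400))² + … = 294.3520
σ = √[294.3520 / 5] = 7.6727%
IR = μ / tracking error = -5.8400 / 7.6727 = -0.7611

-0.761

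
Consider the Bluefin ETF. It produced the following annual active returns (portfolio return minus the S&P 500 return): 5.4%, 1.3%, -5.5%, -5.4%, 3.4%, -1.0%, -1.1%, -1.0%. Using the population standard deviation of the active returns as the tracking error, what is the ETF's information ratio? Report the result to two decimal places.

-0.14

μ = (5.4 + 1.3 − 5.5 − 5.4 + 3.4 − 1 − 1.1 − 1) / 8 = -0.4875%
Population σ = √[Σ(r − μ)² / 8] = √[103.1288 / 8] = √12.8911 = 3.5904%
IR = μ / tracking error = -0.4875 / 3.5904 = -0.1358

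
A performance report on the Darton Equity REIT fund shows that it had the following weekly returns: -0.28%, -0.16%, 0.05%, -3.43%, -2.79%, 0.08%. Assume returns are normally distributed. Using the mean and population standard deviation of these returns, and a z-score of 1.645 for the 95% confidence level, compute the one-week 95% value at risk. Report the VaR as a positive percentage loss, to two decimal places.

r̄ = (-0.28 − 0.16 + 0.05 − 3.43 − 2.79 + 0.08) / 6 = -6.530 / 6 = -1.0883%
Σ(r − r̄)² = (-0.28 − (-1.0883))² + (-0.16 − (-1.0883))² + (0.05 − (-1.0883))² + … = 12.5551
population σ = √(12.5551 / 6) = √2.0925 = 1.4465%
VaR = −(r̄ − z·σ) = −(-1.0883 − 1.645 × 1.4465) = −(-3.4678) = 3.4678%

3.47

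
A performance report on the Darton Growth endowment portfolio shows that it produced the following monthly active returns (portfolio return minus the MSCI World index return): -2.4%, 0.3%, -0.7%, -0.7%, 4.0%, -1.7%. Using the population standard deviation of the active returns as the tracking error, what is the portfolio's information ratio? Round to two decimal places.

r̄ = (-2.4 + 0.3 − 0.7 − 0.7 + 4 − 1.7) / 6 = -1.20 / 6 = -0.2000%
Σ(r − r̄)² = 25.4800; population σ = √(25.4800/6) = 2.0607%
IR = r̄ / tracking error = -0.2000 / 2.0607 = -0.0971

-0.10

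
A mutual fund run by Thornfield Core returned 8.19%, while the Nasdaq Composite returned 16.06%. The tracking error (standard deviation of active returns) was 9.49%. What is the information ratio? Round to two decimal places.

-0.83

IR = (Rp − Rb) / TE = (8.19% − 16.06%) / 9.49% = -7.87% / 9.49% = -0.8293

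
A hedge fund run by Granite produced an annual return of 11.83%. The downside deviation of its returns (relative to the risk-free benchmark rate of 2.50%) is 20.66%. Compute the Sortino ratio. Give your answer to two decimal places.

0.45

Sortino = (Rp − Rf) / σd = (11.83% − 2.50%) / 20.66% = 9.33% / 20.66% = 0.4516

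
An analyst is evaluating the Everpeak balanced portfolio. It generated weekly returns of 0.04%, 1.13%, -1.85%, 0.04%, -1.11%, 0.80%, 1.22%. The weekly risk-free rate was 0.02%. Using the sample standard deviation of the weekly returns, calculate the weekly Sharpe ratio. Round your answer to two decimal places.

μ = (0.04 + 1.13 − 1.85 + 0.04 − 1.11 + 0.8 + 1.22) / 7 = 0.270 / 7 = 0.0386%
Σ(r − μ)² = (0.04 − 0.0386)² + (1.13 − 0.0386)² + … = 8.0527
σ = √[8.0527 / 6] = 1.1585%
Sharpe = (μ − rf) / σ = (0.0386 − 0.02) / 1.1585 = 0.0186 / 1.1585 = 0.0161

0.02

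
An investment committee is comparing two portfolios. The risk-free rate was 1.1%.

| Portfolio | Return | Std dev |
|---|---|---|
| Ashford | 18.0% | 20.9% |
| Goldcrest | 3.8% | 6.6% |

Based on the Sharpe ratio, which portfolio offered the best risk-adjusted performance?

Ashford

Ashford: Sharpe ratio = (18.0% − 1.1%) / 20.9% = 0.809
Goldcrest: Sharpe ratio = (3.8% − 1.1%) / 6.6% = 0.409
Highest: Ashford (0.809).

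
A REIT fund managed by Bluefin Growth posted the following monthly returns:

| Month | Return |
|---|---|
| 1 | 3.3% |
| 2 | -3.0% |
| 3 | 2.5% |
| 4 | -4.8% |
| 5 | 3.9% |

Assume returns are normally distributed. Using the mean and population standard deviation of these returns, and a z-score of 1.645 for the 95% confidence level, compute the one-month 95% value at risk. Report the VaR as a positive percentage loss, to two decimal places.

Mean return r̄ = 1.90 / 5 = 0.3800%
Σ(r − r̄)² = 63.6680; population σ = √(63.6680/5) = 3.5684%
VaR = −(r̄ − z·σ) = −(0.3800 − 1.645 × 3.5684) = −(-5.4900) = 5.4900%

5.49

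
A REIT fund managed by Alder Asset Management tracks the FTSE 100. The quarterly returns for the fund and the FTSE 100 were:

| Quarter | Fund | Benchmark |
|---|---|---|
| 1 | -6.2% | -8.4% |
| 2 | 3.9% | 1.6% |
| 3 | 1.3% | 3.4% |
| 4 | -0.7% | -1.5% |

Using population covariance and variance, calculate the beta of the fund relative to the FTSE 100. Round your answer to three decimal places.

0.763

r̄p = -0.4250%,  r̄m = -1.2250%
Cov = Σ(rp − r̄p)(rm − r̄m) / 4 = 15.4269
Var(rm) = Σ(rm − r̄m)² / 4 = 20.2319
β = Cov / Var = 15.4269 / 20.2319 = 0.7625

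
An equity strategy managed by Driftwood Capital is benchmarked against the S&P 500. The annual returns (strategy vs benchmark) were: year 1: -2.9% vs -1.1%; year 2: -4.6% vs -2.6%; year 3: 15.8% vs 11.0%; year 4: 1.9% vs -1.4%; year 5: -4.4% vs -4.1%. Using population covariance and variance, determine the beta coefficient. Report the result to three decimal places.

1.375

r̄p = 1.1600%,  r̄m = 0.3600%
Cov = Σ(rp − r̄p)(rm − r̄m) / 5 = 40.4484
Var(rm) = Σ(rm − r̄m)² / 5 = 29.4184
β = Cov / Var = 40.4484 / 29.4184 = 1.3749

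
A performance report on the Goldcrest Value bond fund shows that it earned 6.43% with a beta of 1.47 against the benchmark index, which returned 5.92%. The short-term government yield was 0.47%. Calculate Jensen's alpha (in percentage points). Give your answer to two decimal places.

CAPM expected return = Rf + β(Rm − Rf) = 0.47% + 1.47 × (5.92% − 0.47%) = 0.47 + 1.47 × 5.45 = 8.4815%
Jensen's α = Rp − E[R] = 6.43% − 8.4815% = -2.0515

-2.05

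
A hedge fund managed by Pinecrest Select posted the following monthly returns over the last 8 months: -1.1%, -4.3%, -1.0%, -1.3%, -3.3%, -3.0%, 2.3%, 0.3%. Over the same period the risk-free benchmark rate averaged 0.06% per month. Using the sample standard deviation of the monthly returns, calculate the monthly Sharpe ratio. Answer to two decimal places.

μ = (-1.1 − 4.3 − 1 − 1.3 − 3.3 − 3 + 2.3 + 0.3) / 8 = -11.40 / 8 = -1.4250%
Σ(r − μ)² = (-1.1 − (-1.4250))² + (-4.3 − (-1.4250))² + … = 31.4150
sample σ = √(31.4150 / 7) = √4.4879 = 2.1185%
Sharpe = (μ − rf) / σ = (-1.4250 − 0.06) / 2.1185 = -1.4850 / 2.1185 = -0.7010

-0.70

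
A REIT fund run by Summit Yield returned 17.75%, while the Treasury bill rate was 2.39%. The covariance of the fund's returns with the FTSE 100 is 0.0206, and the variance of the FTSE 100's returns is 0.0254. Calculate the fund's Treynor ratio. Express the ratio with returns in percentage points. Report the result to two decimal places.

18.94

β = Cov / Var = 0.0206 / 0.0254 = 0.8110
Treynor = (Rp − Rf) / β = (17.75% − 2.39%) / 0.8110 = 15.36 / 0.8110 = 18.9396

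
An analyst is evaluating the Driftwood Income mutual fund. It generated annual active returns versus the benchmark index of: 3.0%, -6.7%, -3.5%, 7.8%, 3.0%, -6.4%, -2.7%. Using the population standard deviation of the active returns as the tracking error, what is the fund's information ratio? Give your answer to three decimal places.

r̄ = (3 − 6.7 − 3.5 + 7.8 + 3 − 6.4 − 2.7) / 7 = -5.50 / 7 = -0.7857%
Population std dev = √[179.9086 / 7] = 5.0696%
IR = r̄ / tracking error = -0.7857 / 5.0696 = -0.1550

-0.155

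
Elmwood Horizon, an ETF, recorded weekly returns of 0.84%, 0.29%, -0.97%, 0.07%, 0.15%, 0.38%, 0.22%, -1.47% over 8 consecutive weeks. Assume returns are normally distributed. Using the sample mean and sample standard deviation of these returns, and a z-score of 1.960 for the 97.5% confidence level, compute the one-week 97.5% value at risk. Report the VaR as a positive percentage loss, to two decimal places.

r̄ = (0.84 + 0.29 − 0.97 + 0.07 + 0.15 + 0.38 + 0.22 − 1.47) / 8 = -0.490 / 8 = -0.0613%
Sample std dev = √[4.0817 / 7] = 0.7636%
VaR = −(r̄ − z·σ) = −(-0.0613 − 1.960 × 0.7636) = −(-1.5580) = 1.5580%

1.56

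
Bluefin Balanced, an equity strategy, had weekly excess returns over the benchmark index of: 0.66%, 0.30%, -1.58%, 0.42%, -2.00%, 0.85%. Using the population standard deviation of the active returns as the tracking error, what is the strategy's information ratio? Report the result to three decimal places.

r̄ = (0.66 + 0.3 − 1.58 + 0.42 − 2 + 0.85) / 6 = -0.2250%
Σ(r − r̄)² = (0.66 − (-0.2250))² + (0.3 − (-0.2250))² + (-1.58 − (-0.2250))² + … = 7.6172
σ = √[7.6172 / 6] = 1.1267%
IR = r̄ / tracking error = -0.2250 / 1.1267 = -0.1997

-0.200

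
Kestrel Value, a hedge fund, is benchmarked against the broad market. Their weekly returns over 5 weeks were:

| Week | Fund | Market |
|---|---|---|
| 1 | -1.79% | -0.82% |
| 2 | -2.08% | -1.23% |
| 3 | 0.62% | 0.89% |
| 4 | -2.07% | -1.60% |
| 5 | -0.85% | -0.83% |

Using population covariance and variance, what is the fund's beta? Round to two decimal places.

1.14

r̄p = -1.2340%,  r̄m = -0.7180%
Cov = Σ(rp − r̄p)(rm − r̄m) / 5 = 0.8331
Var(rm) = Σ(rm − r̄m)² / 5 = 0.7297
β = Cov / Var = 0.8331 / 0.7297 = 1.1417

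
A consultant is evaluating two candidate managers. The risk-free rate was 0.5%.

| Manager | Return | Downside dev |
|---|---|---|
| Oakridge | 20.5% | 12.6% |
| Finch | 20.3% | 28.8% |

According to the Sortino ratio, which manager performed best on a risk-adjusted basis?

Oakridge: Sortino ratio = (20.5% − 0.5%) / 12.6% = 1.587
Finch: Sortino ratio = (20.3% − 0.5%) / 28.8% = 0.688
Highest: Oakridge (1.587).

Oakridge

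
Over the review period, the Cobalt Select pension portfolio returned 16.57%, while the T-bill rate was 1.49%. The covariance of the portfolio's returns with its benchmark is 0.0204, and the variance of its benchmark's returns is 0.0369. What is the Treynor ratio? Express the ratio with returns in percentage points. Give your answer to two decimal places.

27.28

β = Cov / Var = 0.0204 / 0.0369 = 0.5528
Treynor = (Rp − Rf) / β = (16.57% − 1.49%) / 0.5528 = 15.08 / 0.5528 = 27.2793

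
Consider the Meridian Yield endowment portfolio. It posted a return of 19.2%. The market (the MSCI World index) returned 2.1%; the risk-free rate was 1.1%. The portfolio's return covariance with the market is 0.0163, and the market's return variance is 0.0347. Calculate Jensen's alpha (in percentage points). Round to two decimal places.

β = Cov / Var = 0.0163 / 0.0347 = 0.4697
E[R] = Rf + β(Rm − Rf) = 1.1% + 0.4697 × (2.1% − 1.1%) = 1.5697%
α = Rp − E[R] = 19.2% − 1.5697% = 17.6303

17.63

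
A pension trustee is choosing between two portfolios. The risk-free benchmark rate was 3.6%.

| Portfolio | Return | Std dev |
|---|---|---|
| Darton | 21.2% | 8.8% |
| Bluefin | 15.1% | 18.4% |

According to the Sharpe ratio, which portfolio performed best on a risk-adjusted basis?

Darton

Darton: Sharpe ratio = (21.2% − 3.6%) / 8.8% = 2.000
Bluefin: Sharpe ratio = (15.1% − 3.6%) / 18.4% = 0.625
Highest: Darton (2.000).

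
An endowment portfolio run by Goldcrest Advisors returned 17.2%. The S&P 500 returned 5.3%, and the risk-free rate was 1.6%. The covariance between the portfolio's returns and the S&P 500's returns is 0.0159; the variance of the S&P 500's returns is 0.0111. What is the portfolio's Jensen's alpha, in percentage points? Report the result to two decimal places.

β = Cov / Var = 0.0159 / 0.0111 = 1.4324
E[R] = Rf + β(Rm − Rf) = 1.6% + 1.4324 × (5.3% − 1.6%) = 6.8999%
α = Rp − E[R] = 17.2% − 6.8999% = 10.3001

10.30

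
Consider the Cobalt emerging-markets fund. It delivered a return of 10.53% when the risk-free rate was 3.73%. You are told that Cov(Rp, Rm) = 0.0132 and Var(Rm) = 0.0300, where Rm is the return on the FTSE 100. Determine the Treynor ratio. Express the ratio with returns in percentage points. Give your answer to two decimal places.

15.45

β = Cov / Var = 0.0132 / 0.0300 = 0.4400
Treynor = (Rp − Rf) / β = (10.53% − 3.73%) / 0.4400 = 6.80 / 0.4400 = 15.4545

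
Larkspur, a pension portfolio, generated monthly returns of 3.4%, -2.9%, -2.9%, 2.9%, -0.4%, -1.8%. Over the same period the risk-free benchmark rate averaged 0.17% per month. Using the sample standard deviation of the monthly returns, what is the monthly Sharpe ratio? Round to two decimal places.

-0.16

μ = (3.4 − 2.9 − 2.9 + 2.9 − 0.4 − 1.8) / 6 = -1.70 / 6 = -0.2833%
Sample std dev = √[39.7083 / 5] = 2.8181%
Sharpe = (μ − rf) / σ = (-0.2833 − 0.17) / 2.8181 = -0.4533 / 2.8181 = -0.1609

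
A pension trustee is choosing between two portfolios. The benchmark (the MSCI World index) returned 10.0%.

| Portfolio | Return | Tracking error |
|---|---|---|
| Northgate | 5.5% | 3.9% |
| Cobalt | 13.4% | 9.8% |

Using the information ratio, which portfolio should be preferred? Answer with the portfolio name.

Northgate: IR = (5.5% − 10.0%) / 3.9% = -1.154
Cobalt: IR = (13.4% − 10.0%) / 9.8% = 0.347
Highest: Cobalt (0.347).

Cobalt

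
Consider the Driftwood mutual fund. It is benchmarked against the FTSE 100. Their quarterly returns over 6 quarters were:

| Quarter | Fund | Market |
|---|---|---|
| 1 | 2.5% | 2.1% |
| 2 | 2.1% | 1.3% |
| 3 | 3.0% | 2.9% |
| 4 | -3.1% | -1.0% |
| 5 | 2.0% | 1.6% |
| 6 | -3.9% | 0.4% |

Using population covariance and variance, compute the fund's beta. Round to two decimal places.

1.95

r̄p = 0.4333%,  r̄m = 1.2167%
Cov = Σ(rp − r̄p)(rm − r̄m) / 6 = 3.0428
Var(rm) = Σ(rm − r̄m)² / 6 = 1.5581
β = Cov / Var = 3.0428 / 1.5581 = 1.9529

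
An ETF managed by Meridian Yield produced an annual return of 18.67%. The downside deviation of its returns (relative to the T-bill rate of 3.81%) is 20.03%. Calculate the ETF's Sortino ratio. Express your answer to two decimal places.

0.74

Sortino = (Rp − Rf) / σd = (18.67% − 3.81%) / 20.03% = 14.86% / 20.03% = 0.7419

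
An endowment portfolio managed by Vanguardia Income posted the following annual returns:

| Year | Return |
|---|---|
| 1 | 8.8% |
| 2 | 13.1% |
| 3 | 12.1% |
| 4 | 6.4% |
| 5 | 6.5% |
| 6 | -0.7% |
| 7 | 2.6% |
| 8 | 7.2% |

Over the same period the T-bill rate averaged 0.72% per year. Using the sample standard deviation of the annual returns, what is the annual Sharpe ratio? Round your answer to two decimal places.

r̄ = (8.8 + 13.1 + 12.1 + 6.4 + 6.5 − 0.7 + 2.6 + 7.2) / 8 = 7.0000%
Sample σ = √[Σ(r − r̄)² / 7] = √[145.7600 / 7] = √20.8229 = 4.5632%
Sharpe = (r̄ − rf) / σ = (7.0000 − 0.72) / 4.5632 = 6.2800 / 4.5632 = 1.3762

1.38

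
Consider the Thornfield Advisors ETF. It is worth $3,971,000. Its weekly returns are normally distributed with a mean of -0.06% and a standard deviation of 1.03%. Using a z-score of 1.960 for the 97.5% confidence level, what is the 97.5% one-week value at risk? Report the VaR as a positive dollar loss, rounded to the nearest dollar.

Return at the 97.5% tail: μ − z·σ = -0.06% − 1.960 × 1.03% = -0.06 − 2.0188 = -2.0788%
VaR = −(-2.0788%) × $3,971,000 = 2.0788% × $3,971,000 = $82,549

$82,549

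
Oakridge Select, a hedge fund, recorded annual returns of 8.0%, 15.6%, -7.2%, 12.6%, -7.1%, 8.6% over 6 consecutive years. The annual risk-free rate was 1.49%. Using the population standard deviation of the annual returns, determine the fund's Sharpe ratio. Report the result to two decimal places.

μ = (8 + 15.6 − 7.2 + 12.6 − 7.1 + 8.6) / 6 = 5.0833%
Σ(r − μ)² = (8 − 5.0833)² + (15.6 − 5.0833)² + … = 487.2883
population σ = √(487.2883 / 6) = √81.2147 = 9.0119%
Sharpe = (μ − rf) / σ = (5.0833 − 1.49) / 9.0119 = 3.5933 / 9.0119 = 0.3987

0.40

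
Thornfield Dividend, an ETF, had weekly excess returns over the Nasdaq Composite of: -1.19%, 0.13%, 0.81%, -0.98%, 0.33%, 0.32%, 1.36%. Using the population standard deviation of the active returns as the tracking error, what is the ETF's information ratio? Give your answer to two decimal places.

Mean return r̄ = 0.780 / 7 = 0.1114%
Population σ = √[Σ(r − r̄)² / 7] = √[5.0235 / 7] = √0.7176 = 0.8471%
IR = r̄ / tracking error = 0.1114 / 0.8471 = 0.1315

0.13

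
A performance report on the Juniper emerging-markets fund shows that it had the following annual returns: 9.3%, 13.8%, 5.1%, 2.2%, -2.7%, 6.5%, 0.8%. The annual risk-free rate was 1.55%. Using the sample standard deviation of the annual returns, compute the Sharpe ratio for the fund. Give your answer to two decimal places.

0.62

Mean return μ = 35.00 / 7 = 5.0000%
Sample std dev = √[182.9600 / 6] = 5.5221%
Sharpe = (μ − rf) / σ = (5.0000 − 1.55) / 5.5221 = 3.4500 / 5.5221 = 0.6248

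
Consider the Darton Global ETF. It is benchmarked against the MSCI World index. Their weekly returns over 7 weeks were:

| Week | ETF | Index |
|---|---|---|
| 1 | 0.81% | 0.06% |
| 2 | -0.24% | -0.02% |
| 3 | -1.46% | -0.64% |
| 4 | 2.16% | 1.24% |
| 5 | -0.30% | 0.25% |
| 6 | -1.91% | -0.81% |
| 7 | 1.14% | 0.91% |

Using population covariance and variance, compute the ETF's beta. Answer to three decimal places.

1.831

r̄p = 0.0286%,  r̄m = 0.1414%
Cov = Σ(rp − r̄p)(rm − r̄m) / 7 = 0.8782
Var(rm) = Σ(rm − r̄m)² / 7 = 0.4797
β = Cov / Var = 0.8782 / 0.4797 = 1.8307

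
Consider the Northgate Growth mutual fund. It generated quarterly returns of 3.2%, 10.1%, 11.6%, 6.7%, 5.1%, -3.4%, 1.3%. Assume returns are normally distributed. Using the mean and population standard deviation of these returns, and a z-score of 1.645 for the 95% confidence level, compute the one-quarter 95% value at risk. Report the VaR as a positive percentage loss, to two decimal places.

2.92

Mean return μ = 34.60 / 7 = 4.9429%
Population σ = √[Σ(r − μ)² / 7] = √[159.9371 / 7] = √22.8482 = 4.7800%
VaR = −(μ − z·σ) = −(4.9429 − 1.645 × 4.7800) = −(-2.9202) = 2.9202%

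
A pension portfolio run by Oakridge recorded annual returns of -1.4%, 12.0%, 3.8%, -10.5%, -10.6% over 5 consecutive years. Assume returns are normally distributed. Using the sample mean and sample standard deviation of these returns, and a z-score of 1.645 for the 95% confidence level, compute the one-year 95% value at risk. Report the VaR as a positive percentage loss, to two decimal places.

17.25

Mean return r̄ = -6.70 / 5 = -1.3400%
Sample σ = √[Σ(r − r̄)² / 4] = √[374.0320 / 4] = √93.5080 = 9.6700%
VaR = −(r̄ − z·σ) = −(-1.3400 − 1.645 × 9.6700) = −(-17.2472) = 17.2472%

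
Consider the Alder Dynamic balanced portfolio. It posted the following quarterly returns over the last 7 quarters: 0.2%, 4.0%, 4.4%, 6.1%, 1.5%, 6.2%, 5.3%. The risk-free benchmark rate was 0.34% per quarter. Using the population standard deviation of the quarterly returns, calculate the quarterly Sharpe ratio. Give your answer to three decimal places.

r̄ = (0.2 + 4 + 4.4 + 6.1 + 1.5 + 6.2 + 5.3) / 7 = 27.70 / 7 = 3.9571%
Population std dev = √[31.7771 / 7] = 2.1306%
Sharpe = (r̄ − rf) / σ = (3.9571 − 0.34) / 2.1306 = 3.6171 / 2.1306 = 1.6977

1.698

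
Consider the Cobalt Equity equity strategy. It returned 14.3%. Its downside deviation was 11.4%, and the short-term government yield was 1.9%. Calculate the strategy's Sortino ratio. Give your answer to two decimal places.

1.09

Sortino = (Rp − Rf) / σd = (14.3% − 1.9%) / 11.4% = 12.40% / 11.4% = 1.0877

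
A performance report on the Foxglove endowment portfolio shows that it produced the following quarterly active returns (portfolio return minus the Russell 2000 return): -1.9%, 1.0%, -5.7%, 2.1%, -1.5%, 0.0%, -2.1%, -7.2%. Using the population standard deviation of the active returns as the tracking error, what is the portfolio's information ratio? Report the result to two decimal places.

-0.64

r̄ = (-1.9 + 1 − 5.7 + 2.1 − 1.5 + 0 − 2.1 − 7.2) / 8 = -15.30 / 8 = -1.9125%
Population std dev = √[70.7488 / 8] = 2.9738%
IR = r̄ / tracking error = -1.9125 / 2.9738 = -0.6431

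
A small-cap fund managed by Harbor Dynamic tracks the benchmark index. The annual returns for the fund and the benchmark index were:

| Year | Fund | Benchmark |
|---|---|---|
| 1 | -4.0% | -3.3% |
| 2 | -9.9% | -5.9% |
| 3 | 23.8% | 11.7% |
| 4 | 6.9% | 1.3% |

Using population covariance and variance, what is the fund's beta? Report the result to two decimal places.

1.90

r̄p = 4.2000%,  r̄m = 0.9500%
Cov = Σ(rp − r̄p)(rm − r̄m) / 4 = 85.7700
Var(rm) = Σ(rm − r̄m)² / 4 = 45.1675
β = Cov / Var = 85.7700 / 45.1675 = 1.8989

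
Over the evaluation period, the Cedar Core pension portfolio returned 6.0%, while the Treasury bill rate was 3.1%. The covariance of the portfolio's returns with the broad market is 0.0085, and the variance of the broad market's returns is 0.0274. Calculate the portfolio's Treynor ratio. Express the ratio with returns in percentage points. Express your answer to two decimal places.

β = Cov / Var = 0.0085 / 0.0274 = 0.3102
Treynor = (Rp − Rf) / β = (6.0% − 3.1%) / 0.3102 = 2.90 / 0.3102 = 9.3488

9.35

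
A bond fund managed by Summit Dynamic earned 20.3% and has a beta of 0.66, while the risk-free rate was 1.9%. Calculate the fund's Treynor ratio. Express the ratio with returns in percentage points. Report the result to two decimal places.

Treynor = (Rp − Rf) / β = (20.3% − 1.9%) / 0.66 = 18.40 / 0.66 = 27.8788

27.88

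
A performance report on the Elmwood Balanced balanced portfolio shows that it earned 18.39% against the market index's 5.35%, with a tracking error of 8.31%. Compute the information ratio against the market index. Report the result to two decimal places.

1.57

IR = (Rp − Rb) / TE = (18.39% − 5.35%) / 8.31% = 13.04% / 8.31% = 1.5692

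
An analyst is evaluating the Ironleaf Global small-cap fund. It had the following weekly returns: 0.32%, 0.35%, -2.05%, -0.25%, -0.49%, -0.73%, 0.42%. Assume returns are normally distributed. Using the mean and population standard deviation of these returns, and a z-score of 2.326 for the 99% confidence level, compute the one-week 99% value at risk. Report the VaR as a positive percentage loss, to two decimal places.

2.23

Mean return r̄ = -2.430 / 7 = -0.3471%
Population std dev = √[4.5957 / 7] = 0.8103%
VaR = −(r̄ − z·σ) = −(-0.3471 − 2.326 × 0.8103) = −(-2.2319) = 2.2319%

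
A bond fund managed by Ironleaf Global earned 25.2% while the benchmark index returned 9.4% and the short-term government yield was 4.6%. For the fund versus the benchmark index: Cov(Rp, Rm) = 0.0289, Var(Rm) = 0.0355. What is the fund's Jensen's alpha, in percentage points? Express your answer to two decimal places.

16.69

β = Cov / Var = 0.0289 / 0.0355 = 0.8141
E[R] = Rf + β(Rm − Rf) = 4.6% + 0.8141 × (9.4% − 4.6%) = 8.5077%
α = Rp − E[R] = 25.2% − 8.5077% = 16.6923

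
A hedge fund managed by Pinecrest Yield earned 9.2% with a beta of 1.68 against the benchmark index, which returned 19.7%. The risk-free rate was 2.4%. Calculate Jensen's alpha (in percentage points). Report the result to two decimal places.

-22.26

CAPM expected return = Rf + β(Rm − Rf) = 2.4% + 1.68 × (19.7% − 2.4%) = 2.4 + 1.68 × 17.30 = 31.4640%
Jensen's α = Rp − E[R] = 9.2% − 31.4640% = -22.2640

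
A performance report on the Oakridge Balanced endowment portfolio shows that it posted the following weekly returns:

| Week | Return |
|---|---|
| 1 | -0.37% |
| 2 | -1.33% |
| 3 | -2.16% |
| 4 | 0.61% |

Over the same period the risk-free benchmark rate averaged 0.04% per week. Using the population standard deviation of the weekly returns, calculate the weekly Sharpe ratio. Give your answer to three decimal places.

Mean return r̄ = -3.250 / 4 = -0.8125%
Σ(r − r̄)² = (-0.37 − (-0.8125))² + (-1.33 − (-0.8125))² + (-2.16 − (-0.8125))² + … = 4.3029
population σ = √(4.3029 / 4) = √1.0757 = 1.0372%
Sharpe = (r̄ − rf) / σ = (-0.8125 − 0.04) / 1.0372 = -0.8525 / 1.0372 = -0.8219

-0.822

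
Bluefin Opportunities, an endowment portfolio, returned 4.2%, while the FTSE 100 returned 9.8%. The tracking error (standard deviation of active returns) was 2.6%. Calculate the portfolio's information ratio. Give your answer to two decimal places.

IR = (Rp − Rb) / TE = (4.2% − 9.8%) / 2.6% = -5.60% / 2.6% = -2.1538

-2.15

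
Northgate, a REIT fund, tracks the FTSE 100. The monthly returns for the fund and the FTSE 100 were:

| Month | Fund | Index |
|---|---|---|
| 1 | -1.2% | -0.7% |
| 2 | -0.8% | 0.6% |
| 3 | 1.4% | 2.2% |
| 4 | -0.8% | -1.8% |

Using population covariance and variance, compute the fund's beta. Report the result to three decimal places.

0.560

r̄p = -0.3500%,  r̄m = 0.0750%
Cov = Σ(rp − r̄p)(rm − r̄m) / 4 = 1.2463
Var(rm) = Σ(rm − r̄m)² / 4 = 2.2269
β = Cov / Var = 1.2463 / 2.2269 = 0.5597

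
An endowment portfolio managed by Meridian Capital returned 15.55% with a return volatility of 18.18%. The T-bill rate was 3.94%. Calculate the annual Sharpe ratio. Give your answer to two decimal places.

0.64

Sharpe = (Rp − Rf) / σp = (15.55% − 3.94%) / 18.18% = 11.61% / 18.18% = 0.6386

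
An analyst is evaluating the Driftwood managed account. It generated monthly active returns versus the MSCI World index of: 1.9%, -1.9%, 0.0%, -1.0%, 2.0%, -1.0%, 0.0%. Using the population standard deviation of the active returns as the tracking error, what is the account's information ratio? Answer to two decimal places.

Mean return r̄ = 0.00 / 7 = 0.0000%
Population std dev = √[13.2200 / 7] = 1.3743%
IR = r̄ / tracking error = 0.0000 / 1.3743 = 0.0000

0.00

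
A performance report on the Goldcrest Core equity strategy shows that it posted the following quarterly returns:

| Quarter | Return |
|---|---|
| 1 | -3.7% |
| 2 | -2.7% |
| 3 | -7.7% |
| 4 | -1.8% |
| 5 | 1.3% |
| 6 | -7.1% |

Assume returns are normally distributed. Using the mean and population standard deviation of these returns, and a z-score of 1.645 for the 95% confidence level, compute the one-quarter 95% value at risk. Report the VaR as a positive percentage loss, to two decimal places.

8.69

Mean return r̄ = -21.70 / 6 = -3.6167%
Σ(r − r̄)² = (-3.7 − (-3.6167))² + (-2.7 − (-3.6167))² + … = 57.1283
σ = √[57.1283 / 6] = 3.0857%
VaR = −(r̄ − z·σ) = −(-3.6167 − 1.645 × 3.0857) = −(-8.6927) = 8.6927%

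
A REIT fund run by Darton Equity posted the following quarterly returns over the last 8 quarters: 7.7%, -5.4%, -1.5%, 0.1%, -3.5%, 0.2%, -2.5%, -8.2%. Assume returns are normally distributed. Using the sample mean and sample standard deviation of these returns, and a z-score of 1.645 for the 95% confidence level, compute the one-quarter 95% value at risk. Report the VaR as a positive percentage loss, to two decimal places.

9.38

Mean return r̄ = -13.10 / 8 = -1.6375%
Σ(r − r̄)² = (7.7 − (-1.6375))² + (-5.4 − (-1.6375))² + … = 155.0388
σ = √[155.0388 / 7] = 4.7062%
VaR = −(r̄ − z·σ) = −(-1.6375 − 1.645 × 4.7062) = −(-9.3792) = 9.3792%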